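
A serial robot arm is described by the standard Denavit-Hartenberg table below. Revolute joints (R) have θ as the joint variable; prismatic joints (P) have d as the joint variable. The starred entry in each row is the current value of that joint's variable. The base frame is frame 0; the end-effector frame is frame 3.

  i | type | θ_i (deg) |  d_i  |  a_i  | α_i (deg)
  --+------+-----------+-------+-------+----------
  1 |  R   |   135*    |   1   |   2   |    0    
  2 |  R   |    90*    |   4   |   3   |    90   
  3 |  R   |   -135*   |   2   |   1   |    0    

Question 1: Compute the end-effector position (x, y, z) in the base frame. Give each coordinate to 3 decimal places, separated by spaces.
after link 1: o_1 = (-1.4142, 1.4142, 1.0000)
after link 2: o_2 = (-3.5355, -0.7071, 5.0000)
after link 3: o_3 = (-4.4497, 1.2071, 4.2929)

-4.450 1.207 4.293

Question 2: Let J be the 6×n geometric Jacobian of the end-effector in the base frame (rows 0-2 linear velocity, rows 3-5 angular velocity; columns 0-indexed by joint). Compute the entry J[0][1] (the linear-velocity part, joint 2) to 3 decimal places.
axis z_1 = (0.0000,0.0000,1.0000); lever o_n−o_1 = (-3.0355,-0.2071,3.2929)
cross product → J_v[:, 1] = (0.2071,-3.0355,0.0000)
J_ω[:, 1] = z_1
entry J[0][1] = 0.2071

0.207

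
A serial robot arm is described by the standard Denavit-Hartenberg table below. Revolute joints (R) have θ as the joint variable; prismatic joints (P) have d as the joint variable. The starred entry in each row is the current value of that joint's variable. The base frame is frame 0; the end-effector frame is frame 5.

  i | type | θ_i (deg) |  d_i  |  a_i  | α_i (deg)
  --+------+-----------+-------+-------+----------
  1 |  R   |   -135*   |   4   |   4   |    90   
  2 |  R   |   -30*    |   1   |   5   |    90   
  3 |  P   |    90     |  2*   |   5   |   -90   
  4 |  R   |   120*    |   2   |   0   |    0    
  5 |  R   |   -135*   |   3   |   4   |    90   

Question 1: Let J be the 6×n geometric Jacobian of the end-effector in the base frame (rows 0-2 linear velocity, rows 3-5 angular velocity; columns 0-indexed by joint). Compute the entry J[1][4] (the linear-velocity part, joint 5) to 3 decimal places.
axis z_4 = (0.6124,0.6124,0.5000); lever o_n−o_4 = (-0.5289,4.9352,0.6034)
cross product → J_v[:, 4] = (-2.0981,-0.6340,3.3461)
J_ω[:, 4] = z_4
entry J[1][4] = -0.6340

-0.634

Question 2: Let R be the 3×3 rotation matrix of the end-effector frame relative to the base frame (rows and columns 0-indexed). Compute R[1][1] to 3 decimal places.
0.612

End-effector y-axis (col 1 of R) = (0.6124,0.6124,0.5000)
R[1][1] = 0.6124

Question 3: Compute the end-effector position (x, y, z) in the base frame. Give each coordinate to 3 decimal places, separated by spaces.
-8.730 5.219 1.371

after link 1: o_1 = (-2.8284, -2.8284, 4.0000)
after link 2: o_2 = (-6.5974, -5.1832, 1.5000)
after link 3: o_3 = (-9.4258, -0.9405, -0.2321)
after link 4: o_4 = (-8.2011, 0.2842, 0.7679)
after link 5: o_5 = (-8.7300, 5.2194, 1.3714)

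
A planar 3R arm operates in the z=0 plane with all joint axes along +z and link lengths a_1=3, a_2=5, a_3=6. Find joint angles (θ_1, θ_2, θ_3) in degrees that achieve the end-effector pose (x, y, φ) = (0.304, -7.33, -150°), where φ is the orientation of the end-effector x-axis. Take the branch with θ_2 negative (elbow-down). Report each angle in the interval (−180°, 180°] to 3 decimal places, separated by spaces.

0.001 -59.999 -90.002

wrist centre = target − a_3·(cos φ, sin φ) = (5.5002, -4.3300)
cos θ_2 = (49.0006−3²−5²)/(2·3·5) = 0.5000; θ_2 = -59.9987° (elbow-down)
β = atan2(-4.3300,5.5002) = -38.2116°; ψ = atan2(-4.3301,5.5001) = -38.2124°
θ_1 = β − ψ = 0.0007°
θ_3 = φ − θ_1 − θ_2 = -90.0020° (wrapped to (-180°,180°])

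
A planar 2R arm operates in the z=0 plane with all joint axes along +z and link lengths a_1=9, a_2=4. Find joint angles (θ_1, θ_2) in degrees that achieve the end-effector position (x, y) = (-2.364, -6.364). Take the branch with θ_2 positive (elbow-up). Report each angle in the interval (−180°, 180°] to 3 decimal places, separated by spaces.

cos θ_2 = (46.0890−9²−4²)/(2·9·4) = -0.7071; θ_2 = 134.9992° (elbow-up)
β = atan2(-6.3640,-2.3640) = -110.3782°; ψ = atan2(2.8285,6.1716) = 24.6221°
θ_1 = β − ψ = -135.0004°

-135.000 134.999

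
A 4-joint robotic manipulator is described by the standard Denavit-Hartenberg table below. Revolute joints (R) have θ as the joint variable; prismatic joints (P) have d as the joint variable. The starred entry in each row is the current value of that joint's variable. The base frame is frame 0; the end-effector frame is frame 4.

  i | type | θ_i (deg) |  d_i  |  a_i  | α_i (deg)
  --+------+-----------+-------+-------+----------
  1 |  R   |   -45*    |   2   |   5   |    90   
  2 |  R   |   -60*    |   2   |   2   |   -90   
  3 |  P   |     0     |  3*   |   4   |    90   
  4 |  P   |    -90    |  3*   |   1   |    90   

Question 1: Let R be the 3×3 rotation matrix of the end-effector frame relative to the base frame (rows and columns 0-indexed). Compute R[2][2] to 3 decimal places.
End-effector z-axis (col 2 of R) = (-0.3536,0.3536,0.8660)
R[2][2] = 0.8660

0.866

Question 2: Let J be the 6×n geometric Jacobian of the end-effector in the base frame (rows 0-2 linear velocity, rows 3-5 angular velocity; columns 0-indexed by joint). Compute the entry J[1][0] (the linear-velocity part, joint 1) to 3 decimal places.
axis z_0 = ẑ; lever o_n−o_0 = (3.3461,-10.4171,-2.1962)
cross product → J_v[:, 0] = (10.4171,3.3461,-0.0000)
J_ω[:, 0] = z_0
entry J[1][0] = 3.3461

3.346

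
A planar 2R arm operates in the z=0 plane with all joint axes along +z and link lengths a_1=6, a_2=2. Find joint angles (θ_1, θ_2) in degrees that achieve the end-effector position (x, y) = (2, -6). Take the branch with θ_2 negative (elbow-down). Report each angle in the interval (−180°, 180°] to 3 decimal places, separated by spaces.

-53.130 -90.000

cos θ_2 = (40.0000−6²−2²)/(2·6·2) = 0.0000; θ_2 = -90.0000° (elbow-down)
β = atan2(-6.0000,2.0000) = -71.5651°; ψ = atan2(-2.0000,6.0000) = -18.4349°
θ_1 = β − ψ = -53.1301°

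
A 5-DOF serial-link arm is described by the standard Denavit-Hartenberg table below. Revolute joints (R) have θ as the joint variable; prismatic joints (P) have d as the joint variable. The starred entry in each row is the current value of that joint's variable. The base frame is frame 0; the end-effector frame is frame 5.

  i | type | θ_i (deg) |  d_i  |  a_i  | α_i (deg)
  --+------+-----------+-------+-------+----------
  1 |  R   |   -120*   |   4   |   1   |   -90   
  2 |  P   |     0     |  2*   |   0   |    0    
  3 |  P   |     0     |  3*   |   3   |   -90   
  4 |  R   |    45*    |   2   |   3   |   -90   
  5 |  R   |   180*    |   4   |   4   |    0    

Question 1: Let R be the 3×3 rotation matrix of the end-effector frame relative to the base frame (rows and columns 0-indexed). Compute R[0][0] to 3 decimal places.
0.966

End-effector x-axis (col 0 of R) = (0.9659,0.2588,0.0000)
R[0][0] = 0.9659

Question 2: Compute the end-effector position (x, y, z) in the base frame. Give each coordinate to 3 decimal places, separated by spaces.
after link 1: o_1 = (-0.5000, -0.8660, 4.0000)
after link 2: o_2 = (1.2321, -1.8660, 4.0000)
after link 3: o_3 = (2.3301, -5.9641, 4.0000)
after link 4: o_4 = (-0.5677, -6.7406, 2.0000)
after link 5: o_5 = (2.2608, -1.8416, 2.0000)

2.261 -1.842 2.000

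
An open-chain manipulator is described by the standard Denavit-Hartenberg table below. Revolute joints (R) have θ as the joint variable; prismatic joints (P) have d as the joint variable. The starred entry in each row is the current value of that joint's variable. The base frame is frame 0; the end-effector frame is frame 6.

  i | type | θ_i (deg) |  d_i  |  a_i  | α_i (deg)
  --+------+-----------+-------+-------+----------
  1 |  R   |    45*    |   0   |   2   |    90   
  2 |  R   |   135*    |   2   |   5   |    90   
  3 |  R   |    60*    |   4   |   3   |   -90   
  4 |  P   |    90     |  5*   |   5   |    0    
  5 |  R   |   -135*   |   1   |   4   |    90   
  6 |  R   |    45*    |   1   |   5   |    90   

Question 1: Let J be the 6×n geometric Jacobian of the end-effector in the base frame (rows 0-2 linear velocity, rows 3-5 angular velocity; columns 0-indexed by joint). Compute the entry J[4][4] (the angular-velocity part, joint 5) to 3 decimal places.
0.079

axis z_4 = (0.7866,0.0795,-0.6124); lever o_n−o_4 = (8.2599,-0.6071,3.1242)
cross product → J_v[:, 4] = (-0.1235,-7.5155,-1.1339)
J_ω[:, 4] = z_4
entry J[4][4] = 0.0795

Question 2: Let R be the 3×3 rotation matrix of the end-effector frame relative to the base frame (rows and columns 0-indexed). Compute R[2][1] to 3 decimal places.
0.250

End-effector y-axis (col 1 of R) = (0.0973,0.9633,0.2500)
R[2][1] = 0.2500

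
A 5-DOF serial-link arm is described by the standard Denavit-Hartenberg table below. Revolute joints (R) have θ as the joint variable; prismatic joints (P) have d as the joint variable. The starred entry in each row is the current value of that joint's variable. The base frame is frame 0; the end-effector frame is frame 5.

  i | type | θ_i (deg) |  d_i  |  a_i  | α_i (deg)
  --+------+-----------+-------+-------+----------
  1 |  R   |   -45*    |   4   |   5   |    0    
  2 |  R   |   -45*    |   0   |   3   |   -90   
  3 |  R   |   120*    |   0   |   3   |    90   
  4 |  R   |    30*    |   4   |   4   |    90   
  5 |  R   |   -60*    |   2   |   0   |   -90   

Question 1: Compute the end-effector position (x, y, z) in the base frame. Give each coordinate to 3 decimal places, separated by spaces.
after link 1: o_1 = (3.5355, -3.5355, 4.0000)
after link 2: o_2 = (3.5355, -6.5355, 4.0000)
after link 3: o_3 = (3.5355, -5.0355, 1.4019)
after link 4: o_4 = (5.5355, -6.7676, -3.5981)
after link 5: o_5 = (3.8035, -6.2676, -4.4641)

3.803 -6.268 -4.464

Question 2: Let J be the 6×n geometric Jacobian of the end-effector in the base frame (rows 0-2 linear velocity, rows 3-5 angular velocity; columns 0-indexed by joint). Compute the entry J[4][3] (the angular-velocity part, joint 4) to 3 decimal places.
axis z_3 = (0.0000,-0.8660,-0.5000); lever o_n−o_3 = (0.2679,-1.2321,-5.8660)
cross product → J_v[:, 3] = (4.4641,-0.1340,0.2321)
J_ω[:, 3] = z_3
entry J[4][3] = -0.8660

-0.866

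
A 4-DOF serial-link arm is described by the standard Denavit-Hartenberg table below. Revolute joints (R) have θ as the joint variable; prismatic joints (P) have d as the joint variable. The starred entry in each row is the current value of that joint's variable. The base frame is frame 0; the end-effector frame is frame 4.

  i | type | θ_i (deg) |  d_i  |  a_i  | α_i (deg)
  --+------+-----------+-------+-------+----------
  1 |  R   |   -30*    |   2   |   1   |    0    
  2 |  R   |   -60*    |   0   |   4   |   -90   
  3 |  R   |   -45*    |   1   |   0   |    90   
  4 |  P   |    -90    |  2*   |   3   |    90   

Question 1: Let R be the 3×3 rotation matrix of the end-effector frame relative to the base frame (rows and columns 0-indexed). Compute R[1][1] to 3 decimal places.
End-effector y-axis (col 1 of R) = (-0.0000,0.7071,0.7071)
R[1][1] = 0.7071

0.707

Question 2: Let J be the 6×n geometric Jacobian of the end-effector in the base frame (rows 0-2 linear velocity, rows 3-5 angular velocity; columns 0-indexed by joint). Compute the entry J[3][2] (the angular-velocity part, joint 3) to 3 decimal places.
1.000

axis z_2 = (1.0000,0.0000,0.0000); lever o_n−o_2 = (-2.0000,1.4142,1.4142)
cross product → J_v[:, 2] = (0.0000,-1.4142,1.4142)
J_ω[:, 2] = z_2
entry J[3][2] = 1.0000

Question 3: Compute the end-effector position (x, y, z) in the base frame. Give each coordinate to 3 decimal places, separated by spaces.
-1.134 -3.086 3.414

after link 1: o_1 = (0.8660, -0.5000, 2.0000)
after link 2: o_2 = (0.8660, -4.5000, 2.0000)
after link 3: o_3 = (1.8660, -4.5000, 2.0000)
after link 4: o_4 = (-1.1340, -3.0858, 3.4142)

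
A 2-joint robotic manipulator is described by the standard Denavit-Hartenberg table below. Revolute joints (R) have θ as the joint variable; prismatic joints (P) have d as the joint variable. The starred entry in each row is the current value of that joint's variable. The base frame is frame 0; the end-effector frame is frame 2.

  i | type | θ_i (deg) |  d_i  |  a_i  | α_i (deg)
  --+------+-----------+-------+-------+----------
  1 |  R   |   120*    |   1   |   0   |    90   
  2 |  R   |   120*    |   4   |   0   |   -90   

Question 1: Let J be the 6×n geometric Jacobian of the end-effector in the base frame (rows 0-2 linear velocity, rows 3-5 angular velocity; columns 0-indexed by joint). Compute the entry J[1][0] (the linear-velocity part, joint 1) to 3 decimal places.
3.464

axis z_0 = ẑ; lever o_n−o_0 = (3.4641,2.0000,1.0000)
cross product → J_v[:, 0] = (-2.0000,3.4641,0.0000)
J_ω[:, 0] = z_0
entry J[1][0] = 3.4641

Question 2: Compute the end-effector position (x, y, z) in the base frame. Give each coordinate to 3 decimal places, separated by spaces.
after link 1: o_1 = (0.0000, 0.0000, 1.0000)
after link 2: o_2 = (3.4641, 2.0000, 1.0000)

3.464 2.000 1.000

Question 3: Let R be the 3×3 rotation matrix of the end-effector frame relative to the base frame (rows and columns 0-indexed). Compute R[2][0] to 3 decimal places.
0.866

End-effector x-axis (col 0 of R) = (0.2500,-0.4330,0.8660)
R[2][0] = 0.8660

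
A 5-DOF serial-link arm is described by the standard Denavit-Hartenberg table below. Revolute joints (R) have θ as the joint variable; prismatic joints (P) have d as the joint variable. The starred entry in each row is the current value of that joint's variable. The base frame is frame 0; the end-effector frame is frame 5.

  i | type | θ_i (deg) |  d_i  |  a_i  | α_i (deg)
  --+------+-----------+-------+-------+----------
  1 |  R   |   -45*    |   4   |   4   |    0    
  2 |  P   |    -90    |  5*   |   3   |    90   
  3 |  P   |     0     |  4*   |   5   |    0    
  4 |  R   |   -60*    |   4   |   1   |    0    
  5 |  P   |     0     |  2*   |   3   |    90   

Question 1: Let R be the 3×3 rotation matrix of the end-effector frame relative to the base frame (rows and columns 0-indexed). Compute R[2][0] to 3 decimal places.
End-effector x-axis (col 0 of R) = (-0.3536,-0.3536,-0.8660)
R[2][0] = -0.8660

-0.866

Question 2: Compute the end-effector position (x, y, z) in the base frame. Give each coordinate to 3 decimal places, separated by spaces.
after link 1: o_1 = (2.8284, -2.8284, 4.0000)
after link 2: o_2 = (0.7071, -4.9497, 9.0000)
after link 3: o_3 = (-5.6569, -5.6569, 9.0000)
after link 4: o_4 = (-8.8388, -3.1820, 8.1340)
after link 5: o_5 = (-11.3137, -2.8284, 5.5359)

-11.314 -2.828 5.536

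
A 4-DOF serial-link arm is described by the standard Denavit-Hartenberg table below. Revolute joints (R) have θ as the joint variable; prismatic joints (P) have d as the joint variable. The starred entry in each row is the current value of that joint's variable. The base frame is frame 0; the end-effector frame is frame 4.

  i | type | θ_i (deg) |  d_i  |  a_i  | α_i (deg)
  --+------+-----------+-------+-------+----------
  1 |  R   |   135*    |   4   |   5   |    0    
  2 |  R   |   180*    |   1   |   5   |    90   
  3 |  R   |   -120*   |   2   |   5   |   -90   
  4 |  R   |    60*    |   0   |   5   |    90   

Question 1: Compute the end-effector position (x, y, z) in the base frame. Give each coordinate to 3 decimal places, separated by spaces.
-1.004 4.299 -1.495

after link 1: o_1 = (-3.5355, 3.5355, 4.0000)
after link 2: o_2 = (-0.0000, -0.0000, 5.0000)
after link 3: o_3 = (-3.1820, 0.3536, 0.6699)
after link 4: o_4 = (-1.0040, 4.2993, -1.4952)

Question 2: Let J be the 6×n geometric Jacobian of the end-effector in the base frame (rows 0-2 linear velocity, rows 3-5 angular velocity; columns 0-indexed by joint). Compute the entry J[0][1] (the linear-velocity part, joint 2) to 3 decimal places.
-0.764

axis z_1 = (0.0000,0.0000,1.0000); lever o_n−o_1 = (2.5315,0.7638,-5.4952)
cross product → J_v[:, 1] = (-0.7638,2.5315,0.0000)
J_ω[:, 1] = z_1
entry J[0][1] = -0.7638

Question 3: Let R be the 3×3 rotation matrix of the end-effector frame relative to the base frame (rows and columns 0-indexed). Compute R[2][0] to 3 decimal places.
End-effector x-axis (col 0 of R) = (0.4356,0.7891,-0.4330)
R[2][0] = -0.4330

-0.433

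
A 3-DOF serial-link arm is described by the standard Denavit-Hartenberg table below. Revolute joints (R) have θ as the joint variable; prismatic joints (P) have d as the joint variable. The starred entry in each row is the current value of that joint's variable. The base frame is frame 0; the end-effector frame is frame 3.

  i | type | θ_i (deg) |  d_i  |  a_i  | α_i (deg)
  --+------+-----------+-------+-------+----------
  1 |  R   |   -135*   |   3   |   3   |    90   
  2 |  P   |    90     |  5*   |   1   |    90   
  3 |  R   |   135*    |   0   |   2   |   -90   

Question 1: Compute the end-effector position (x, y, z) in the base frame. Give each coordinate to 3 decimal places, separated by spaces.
-6.657 2.414 2.586

after link 1: o_1 = (-2.1213, -2.1213, 3.0000)
after link 2: o_2 = (-5.6569, 1.4142, 4.0000)
after link 3: o_3 = (-6.6569, 2.4142, 2.5858)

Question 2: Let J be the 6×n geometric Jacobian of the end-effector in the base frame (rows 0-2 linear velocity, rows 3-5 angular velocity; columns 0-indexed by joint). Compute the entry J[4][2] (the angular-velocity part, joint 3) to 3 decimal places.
-0.707

axis z_2 = (-0.7071,-0.7071,-0.0000); lever o_n−o_2 = (-1.0000,1.0000,-1.4142)
cross product → J_v[:, 2] = (1.0000,-1.0000,-1.4142)
J_ω[:, 2] = z_2
entry J[4][2] = -0.7071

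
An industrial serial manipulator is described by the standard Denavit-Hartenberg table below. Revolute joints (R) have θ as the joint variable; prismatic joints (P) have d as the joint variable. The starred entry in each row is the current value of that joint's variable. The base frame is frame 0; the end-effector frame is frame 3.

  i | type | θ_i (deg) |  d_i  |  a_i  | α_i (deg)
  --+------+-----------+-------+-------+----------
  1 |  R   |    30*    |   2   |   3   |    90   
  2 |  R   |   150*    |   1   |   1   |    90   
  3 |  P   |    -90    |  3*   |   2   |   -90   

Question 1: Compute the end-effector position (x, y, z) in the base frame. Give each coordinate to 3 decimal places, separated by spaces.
2.647 2.683 5.098

after link 1: o_1 = (2.5981, 1.5000, 2.0000)
after link 2: o_2 = (2.3481, 0.2010, 2.5000)
after link 3: o_3 = (2.6471, 2.6830, 5.0981)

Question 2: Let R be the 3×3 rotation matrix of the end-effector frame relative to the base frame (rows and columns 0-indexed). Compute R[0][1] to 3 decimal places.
-0.433

End-effector y-axis (col 1 of R) = (-0.4330,-0.2500,-0.8660)
R[0][1] = -0.4330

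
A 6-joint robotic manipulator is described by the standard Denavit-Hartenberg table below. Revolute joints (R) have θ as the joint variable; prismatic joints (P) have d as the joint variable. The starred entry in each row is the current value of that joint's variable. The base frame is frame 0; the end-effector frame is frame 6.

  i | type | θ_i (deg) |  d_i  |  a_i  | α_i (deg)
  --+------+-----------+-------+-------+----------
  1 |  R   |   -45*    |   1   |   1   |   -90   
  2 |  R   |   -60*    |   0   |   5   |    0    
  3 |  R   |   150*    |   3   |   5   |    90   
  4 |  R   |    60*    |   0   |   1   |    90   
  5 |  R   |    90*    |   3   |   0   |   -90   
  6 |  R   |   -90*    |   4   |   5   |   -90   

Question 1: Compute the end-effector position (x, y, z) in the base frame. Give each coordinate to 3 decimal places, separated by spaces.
-0.069 -5.019 -5.098

after link 1: o_1 = (0.7071, -0.7071, 1.0000)
after link 2: o_2 = (2.4749, -2.4749, 5.3301)
after link 3: o_3 = (4.5962, -0.3536, 0.3301)
after link 4: o_4 = (5.2086, 0.2588, -0.1699)
after link 5: o_5 = (4.1479, -0.8018, -2.7679)
after link 6: o_6 = (-0.0694, -5.0191, -5.0981)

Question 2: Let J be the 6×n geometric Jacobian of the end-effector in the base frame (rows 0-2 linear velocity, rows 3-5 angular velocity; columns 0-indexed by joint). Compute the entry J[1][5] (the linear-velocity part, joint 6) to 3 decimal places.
axis z_5 = (-0.6124,-0.6124,0.5000); lever o_n−o_5 = (-4.2173,-4.2173,-2.3301)
cross product → J_v[:, 5] = (3.5355,-3.5355,0.0000)
J_ω[:, 5] = z_5
entry J[1][5] = -3.5355

-3.536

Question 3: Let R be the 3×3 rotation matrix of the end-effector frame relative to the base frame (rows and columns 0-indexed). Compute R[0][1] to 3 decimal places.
End-effector y-axis (col 1 of R) = (0.6124,0.6124,-0.5000)
R[0][1] = 0.6124

0.612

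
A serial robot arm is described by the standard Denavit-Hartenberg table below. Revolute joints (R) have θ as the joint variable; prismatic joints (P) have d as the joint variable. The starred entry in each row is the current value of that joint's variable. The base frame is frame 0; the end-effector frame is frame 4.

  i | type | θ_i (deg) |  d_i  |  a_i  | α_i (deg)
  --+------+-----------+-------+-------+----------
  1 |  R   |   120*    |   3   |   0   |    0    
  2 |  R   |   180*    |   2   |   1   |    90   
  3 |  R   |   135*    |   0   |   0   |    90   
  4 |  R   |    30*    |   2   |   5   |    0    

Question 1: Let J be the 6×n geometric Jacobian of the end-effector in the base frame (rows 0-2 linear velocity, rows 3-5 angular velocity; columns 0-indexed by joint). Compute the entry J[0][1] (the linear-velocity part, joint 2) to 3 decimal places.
0.689

axis z_1 = (0.0000,0.0000,1.0000); lever o_n−o_1 = (-2.4889,-0.6891,6.4761)
cross product → J_v[:, 1] = (0.6891,-2.4889,0.0000)
J_ω[:, 1] = z_1
entry J[0][1] = 0.6891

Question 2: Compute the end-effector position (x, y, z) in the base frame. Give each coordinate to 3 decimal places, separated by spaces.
-2.489 -0.689 9.476

after link 1: o_1 = (0.0000, 0.0000, 3.0000)
after link 2: o_2 = (0.5000, -0.8660, 5.0000)
after link 3: o_3 = (0.5000, -0.8660, 5.0000)
after link 4: o_4 = (-2.4889, -0.6891, 9.4761)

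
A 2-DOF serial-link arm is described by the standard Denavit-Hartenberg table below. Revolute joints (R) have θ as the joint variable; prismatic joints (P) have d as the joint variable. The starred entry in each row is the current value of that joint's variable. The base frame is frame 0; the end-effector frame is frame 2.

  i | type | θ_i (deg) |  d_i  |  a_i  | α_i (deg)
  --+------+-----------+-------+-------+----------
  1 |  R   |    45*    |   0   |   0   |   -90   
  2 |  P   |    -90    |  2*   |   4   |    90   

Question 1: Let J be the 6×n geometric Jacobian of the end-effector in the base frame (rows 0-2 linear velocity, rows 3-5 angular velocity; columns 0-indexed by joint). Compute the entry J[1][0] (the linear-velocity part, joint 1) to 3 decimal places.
-1.414

axis z_0 = ẑ; lever o_n−o_0 = (-1.4142,1.4142,4.0000)
cross product → J_v[:, 0] = (-1.4142,-1.4142,0.0000)
J_ω[:, 0] = z_0
entry J[1][0] = -1.4142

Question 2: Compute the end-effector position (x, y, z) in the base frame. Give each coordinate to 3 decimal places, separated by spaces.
-1.414 1.414 4.000

after link 1: o_1 = (0.0000, 0.0000, 0.0000)
after link 2: o_2 = (-1.4142, 1.4142, 4.0000)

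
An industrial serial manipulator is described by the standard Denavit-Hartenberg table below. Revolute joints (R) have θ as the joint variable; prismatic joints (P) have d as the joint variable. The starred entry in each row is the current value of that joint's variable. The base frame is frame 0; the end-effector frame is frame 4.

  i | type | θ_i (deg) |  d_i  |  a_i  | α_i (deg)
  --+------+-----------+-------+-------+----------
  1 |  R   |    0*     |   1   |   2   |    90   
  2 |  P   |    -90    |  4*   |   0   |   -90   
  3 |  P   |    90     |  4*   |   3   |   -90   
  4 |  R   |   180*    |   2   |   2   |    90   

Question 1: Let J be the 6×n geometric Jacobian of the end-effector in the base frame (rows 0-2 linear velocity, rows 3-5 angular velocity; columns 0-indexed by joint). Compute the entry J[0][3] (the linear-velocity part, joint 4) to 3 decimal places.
2.000

axis z_3 = (0.0000,0.0000,1.0000); lever o_n−o_3 = (0.0000,-2.0000,2.0000)
cross product → J_v[:, 3] = (2.0000,-0.0000,-0.0000)
J_ω[:, 3] = z_3
entry J[0][3] = 2.0000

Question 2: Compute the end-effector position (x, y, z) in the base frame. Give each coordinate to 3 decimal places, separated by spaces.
after link 1: o_1 = (2.0000, 0.0000, 1.0000)
after link 2: o_2 = (2.0000, -4.0000, 1.0000)
after link 3: o_3 = (6.0000, -1.0000, 1.0000)
after link 4: o_4 = (6.0000, -3.0000, 3.0000)

6.000 -3.000 3.000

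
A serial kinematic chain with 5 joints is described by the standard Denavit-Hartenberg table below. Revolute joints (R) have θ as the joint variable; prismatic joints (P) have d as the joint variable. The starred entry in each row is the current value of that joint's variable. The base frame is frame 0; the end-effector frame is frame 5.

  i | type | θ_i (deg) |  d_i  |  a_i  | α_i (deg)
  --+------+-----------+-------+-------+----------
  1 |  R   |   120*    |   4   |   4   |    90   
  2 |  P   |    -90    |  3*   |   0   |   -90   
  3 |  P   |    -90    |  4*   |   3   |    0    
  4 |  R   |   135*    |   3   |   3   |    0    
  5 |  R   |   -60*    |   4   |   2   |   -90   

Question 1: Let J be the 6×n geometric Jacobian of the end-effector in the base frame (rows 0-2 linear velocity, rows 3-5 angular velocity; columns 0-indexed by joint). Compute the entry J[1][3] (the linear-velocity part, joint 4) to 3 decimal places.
-2.027

axis z_3 = (-0.5000,0.8660,0.0000); lever o_n−o_3 = (-4.8888,5.2603,-4.0532)
cross product → J_v[:, 3] = (-3.5101,-2.0266,1.6037)
J_ω[:, 3] = z_3
entry J[1][3] = -2.0266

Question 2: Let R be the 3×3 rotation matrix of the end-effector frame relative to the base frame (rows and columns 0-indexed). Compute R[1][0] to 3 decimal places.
0.129

End-effector x-axis (col 0 of R) = (0.2241,0.1294,-0.9659)
R[1][0] = 0.1294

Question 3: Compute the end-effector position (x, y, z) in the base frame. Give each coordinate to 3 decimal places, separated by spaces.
after link 1: o_1 = (-2.0000, 3.4641, 4.0000)
after link 2: o_2 = (0.5981, 4.9641, 4.0000)
after link 3: o_3 = (1.1962, 9.9282, 4.0000)
after link 4: o_4 = (-2.1410, 11.4656, 1.8787)
after link 5: o_5 = (-3.6927, 15.1885, -0.0532)

-3.693 15.189 -0.053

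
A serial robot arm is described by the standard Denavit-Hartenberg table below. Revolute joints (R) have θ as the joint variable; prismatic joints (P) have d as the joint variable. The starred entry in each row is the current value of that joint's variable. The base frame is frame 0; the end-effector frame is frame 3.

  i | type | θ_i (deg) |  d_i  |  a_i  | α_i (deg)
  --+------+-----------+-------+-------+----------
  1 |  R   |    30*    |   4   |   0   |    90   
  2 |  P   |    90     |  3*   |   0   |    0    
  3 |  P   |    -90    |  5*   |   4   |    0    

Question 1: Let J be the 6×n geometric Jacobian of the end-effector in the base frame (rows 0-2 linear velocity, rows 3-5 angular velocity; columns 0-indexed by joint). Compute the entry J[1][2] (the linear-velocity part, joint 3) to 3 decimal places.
prismatic axis z_2 = (0.5000,-0.8660,0.0000)
J_v[:, 2] = z_2; J_ω[:, 2] = (0,0,0)
entry J[1][2] = -0.8660

-0.866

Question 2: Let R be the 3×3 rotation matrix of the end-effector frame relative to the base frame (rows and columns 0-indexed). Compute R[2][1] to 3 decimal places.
End-effector y-axis (col 1 of R) = (-0.0000,0.0000,1.0000)
R[2][1] = 1.0000

1.000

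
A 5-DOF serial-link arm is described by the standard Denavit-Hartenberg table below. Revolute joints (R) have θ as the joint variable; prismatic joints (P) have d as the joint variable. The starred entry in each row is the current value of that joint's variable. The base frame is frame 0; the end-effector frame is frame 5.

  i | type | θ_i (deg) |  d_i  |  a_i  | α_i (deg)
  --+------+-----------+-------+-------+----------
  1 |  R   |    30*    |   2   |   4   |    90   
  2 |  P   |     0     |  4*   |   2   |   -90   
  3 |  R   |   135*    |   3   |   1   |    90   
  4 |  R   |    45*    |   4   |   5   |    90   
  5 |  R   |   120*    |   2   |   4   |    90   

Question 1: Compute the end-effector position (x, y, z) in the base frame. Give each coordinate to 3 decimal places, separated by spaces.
4.747 7.920 5.707

after link 1: o_1 = (3.4641, 2.0000, 2.0000)
after link 2: o_2 = (7.1962, -0.4641, 2.0000)
after link 3: o_3 = (6.2302, -0.2053, 5.0000)
after link 4: o_4 = (3.8504, 4.5735, 8.5355)
after link 5: o_5 = (4.7470, 7.9195, 5.7071)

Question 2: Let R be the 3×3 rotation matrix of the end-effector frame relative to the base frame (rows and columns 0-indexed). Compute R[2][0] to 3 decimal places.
-0.354

End-effector x-axis (col 0 of R) = (0.5657,0.7450,-0.3536)
R[2][0] = -0.3536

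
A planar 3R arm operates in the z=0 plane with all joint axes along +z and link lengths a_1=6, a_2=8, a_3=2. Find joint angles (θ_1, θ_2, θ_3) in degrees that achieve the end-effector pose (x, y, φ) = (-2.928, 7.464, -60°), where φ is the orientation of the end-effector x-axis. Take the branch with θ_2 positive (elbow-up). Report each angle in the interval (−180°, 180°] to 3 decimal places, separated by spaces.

59.998 90.002 150.000

wrist centre = target − a_3·(cos φ, sin φ) = (-3.9280, 9.1961)
cos θ_2 = (99.9965−6²−8²)/(2·6·8) = -0.0000; θ_2 = 90.0021° (elbow-up)
β = atan2(9.1961,-3.9280) = 113.1293°; ψ = atan2(8.0000,5.9997) = 53.1314°
θ_1 = β − ψ = 59.9978°
θ_3 = φ − θ_1 − θ_2 = 150.0001° (wrapped to (-180°,180°])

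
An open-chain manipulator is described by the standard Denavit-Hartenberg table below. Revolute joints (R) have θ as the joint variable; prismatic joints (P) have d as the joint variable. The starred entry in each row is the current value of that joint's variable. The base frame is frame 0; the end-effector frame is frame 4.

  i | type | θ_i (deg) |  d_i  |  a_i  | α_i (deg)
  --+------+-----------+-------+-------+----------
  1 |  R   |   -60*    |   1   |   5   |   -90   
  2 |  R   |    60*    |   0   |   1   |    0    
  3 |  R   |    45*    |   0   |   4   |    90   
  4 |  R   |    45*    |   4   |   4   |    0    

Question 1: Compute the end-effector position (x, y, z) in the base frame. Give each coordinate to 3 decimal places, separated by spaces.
6.248 -5.164 -7.497

after link 1: o_1 = (2.5000, -4.3301, 1.0000)
after link 2: o_2 = (2.7500, -4.7631, 0.1340)
after link 3: o_3 = (2.2324, -3.8666, -3.7297)
after link 4: o_4 = (6.2477, -5.1644, -7.4971)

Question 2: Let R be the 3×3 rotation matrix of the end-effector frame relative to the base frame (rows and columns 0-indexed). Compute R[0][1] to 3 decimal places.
0.704

End-effector y-axis (col 1 of R) = (0.7039,0.1951,0.6830)
R[0][1] = 0.7039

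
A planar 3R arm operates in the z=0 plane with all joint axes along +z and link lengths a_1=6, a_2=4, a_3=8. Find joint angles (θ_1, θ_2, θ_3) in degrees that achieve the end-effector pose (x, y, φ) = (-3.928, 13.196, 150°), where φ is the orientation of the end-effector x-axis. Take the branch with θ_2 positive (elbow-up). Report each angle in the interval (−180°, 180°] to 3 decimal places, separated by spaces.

59.997 30.004 59.999

wrist centre = target − a_3·(cos φ, sin φ) = (3.0002, 9.1960)
cos θ_2 = (93.5676−6²−4²)/(2·6·4) = 0.8660; θ_2 = 30.0038° (elbow-up)
β = atan2(9.1960,3.0002) = 71.9310°; ψ = atan2(2.0002,9.4640) = 11.9339°
θ_1 = β − ψ = 59.9971°
θ_3 = φ − θ_1 − θ_2 = 59.9991° (wrapped to (-180°,180°])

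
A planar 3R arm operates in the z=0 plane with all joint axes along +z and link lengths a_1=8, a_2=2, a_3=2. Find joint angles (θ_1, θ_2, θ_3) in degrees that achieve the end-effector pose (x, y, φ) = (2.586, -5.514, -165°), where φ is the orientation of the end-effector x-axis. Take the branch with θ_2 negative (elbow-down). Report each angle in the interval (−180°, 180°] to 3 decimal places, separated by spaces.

wrist centre = target − a_3·(cos φ, sin φ) = (4.5179, -4.9964)
cos θ_2 = (45.3746−8²−2²)/(2·8·2) = -0.7070; θ_2 = -134.9949° (elbow-down)
β = atan2(-4.9964,4.5179) = -47.8792°; ψ = atan2(-1.4143,6.5859) = -12.1203°
θ_1 = β − ψ = -35.7589°
θ_3 = φ − θ_1 − θ_2 = 5.7538° (wrapped to (-180°,180°])

-35.759 -134.995 5.754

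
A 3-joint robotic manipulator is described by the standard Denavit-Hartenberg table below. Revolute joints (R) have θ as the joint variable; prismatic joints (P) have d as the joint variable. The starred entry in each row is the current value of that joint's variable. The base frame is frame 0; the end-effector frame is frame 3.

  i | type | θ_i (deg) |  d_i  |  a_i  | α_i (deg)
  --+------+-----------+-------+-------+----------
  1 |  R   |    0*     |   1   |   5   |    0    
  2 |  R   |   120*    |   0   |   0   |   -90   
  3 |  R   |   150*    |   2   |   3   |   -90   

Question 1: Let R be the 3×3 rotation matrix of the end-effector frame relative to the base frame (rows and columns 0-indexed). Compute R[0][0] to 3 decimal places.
0.433

End-effector x-axis (col 0 of R) = (0.4330,-0.7500,-0.5000)
R[0][0] = 0.4330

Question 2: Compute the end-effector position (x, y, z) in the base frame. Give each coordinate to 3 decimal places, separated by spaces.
4.567 -3.250 -0.500

after link 1: o_1 = (5.0000, 0.0000, 1.0000)
after link 2: o_2 = (5.0000, 0.0000, 1.0000)
after link 3: o_3 = (4.5670, -3.2500, -0.5000)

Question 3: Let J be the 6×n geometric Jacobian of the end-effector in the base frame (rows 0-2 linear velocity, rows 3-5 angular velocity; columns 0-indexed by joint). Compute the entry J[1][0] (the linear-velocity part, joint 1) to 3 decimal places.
axis z_0 = ẑ; lever o_n−o_0 = (4.5670,-3.2500,-0.5000)
cross product → J_v[:, 0] = (3.2500,4.5670,-0.0000)
J_ω[:, 0] = z_0
entry J[1][0] = 4.5670

4.567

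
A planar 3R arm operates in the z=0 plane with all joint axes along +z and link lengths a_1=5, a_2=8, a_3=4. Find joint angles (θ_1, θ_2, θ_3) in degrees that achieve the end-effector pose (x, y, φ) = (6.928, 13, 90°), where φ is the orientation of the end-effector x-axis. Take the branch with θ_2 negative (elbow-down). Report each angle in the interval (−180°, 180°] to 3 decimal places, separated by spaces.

90.002 -60.002 60.000

wrist centre = target − a_3·(cos φ, sin φ) = (6.9280, 9.0000)
cos θ_2 = (128.9972−5²−8²)/(2·5·8) = 0.5000; θ_2 = -60.0023° (elbow-down)
β = atan2(9.0000,6.9280) = 52.4117°; ψ = atan2(-6.9284,8.9997) = -37.5906°
θ_1 = β − ψ = 90.0023°
θ_3 = φ − θ_1 − θ_2 = 60.0000° (wrapped to (-180°,180°])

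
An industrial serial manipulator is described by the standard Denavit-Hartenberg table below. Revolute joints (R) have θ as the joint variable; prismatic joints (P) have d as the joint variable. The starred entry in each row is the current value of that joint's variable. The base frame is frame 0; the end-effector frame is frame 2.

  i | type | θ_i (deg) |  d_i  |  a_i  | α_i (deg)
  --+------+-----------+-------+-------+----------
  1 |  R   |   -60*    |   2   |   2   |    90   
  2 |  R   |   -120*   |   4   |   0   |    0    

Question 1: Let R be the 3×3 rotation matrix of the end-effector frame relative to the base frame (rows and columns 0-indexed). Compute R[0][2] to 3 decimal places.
-0.866

End-effector z-axis (col 2 of R) = (-0.8660,-0.5000,0.0000)
R[0][2] = -0.8660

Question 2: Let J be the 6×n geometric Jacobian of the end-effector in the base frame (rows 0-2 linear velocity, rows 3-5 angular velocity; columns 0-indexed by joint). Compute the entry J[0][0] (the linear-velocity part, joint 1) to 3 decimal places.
axis z_0 = ẑ; lever o_n−o_0 = (-2.4641,-3.7321,2.0000)
cross product → J_v[:, 0] = (3.7321,-2.4641,0.0000)
J_ω[:, 0] = z_0
entry J[0][0] = 3.7321

3.732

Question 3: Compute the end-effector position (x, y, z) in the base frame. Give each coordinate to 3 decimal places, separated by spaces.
after link 1: o_1 = (1.0000, -1.7321, 2.0000)
after link 2: o_2 = (-2.4641, -3.7321, 2.0000)

-2.464 -3.732 2.000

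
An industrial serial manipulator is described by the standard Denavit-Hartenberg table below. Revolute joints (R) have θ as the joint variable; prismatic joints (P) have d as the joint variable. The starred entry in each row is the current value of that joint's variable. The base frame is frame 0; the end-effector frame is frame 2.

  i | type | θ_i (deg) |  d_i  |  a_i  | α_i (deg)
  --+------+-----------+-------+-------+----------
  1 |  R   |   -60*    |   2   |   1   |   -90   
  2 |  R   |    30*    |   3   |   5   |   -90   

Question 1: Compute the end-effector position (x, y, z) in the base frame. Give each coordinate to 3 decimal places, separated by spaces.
after link 1: o_1 = (0.5000, -0.8660, 2.0000)
after link 2: o_2 = (5.2631, -3.1160, -0.5000)

5.263 -3.116 -0.500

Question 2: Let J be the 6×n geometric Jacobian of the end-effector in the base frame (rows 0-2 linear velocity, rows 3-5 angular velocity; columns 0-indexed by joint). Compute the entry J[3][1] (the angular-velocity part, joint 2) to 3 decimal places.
axis z_1 = (0.8660,0.5000,0.0000); lever o_n−o_1 = (4.7631,-2.2500,-2.5000)
cross product → J_v[:, 1] = (-1.2500,2.1651,-4.3301)
J_ω[:, 1] = z_1
entry J[3][1] = 0.8660

0.866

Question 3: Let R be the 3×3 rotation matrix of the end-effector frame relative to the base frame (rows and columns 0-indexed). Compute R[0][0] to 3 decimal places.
0.433

End-effector x-axis (col 0 of R) = (0.4330,-0.7500,-0.5000)
R[0][0] = 0.4330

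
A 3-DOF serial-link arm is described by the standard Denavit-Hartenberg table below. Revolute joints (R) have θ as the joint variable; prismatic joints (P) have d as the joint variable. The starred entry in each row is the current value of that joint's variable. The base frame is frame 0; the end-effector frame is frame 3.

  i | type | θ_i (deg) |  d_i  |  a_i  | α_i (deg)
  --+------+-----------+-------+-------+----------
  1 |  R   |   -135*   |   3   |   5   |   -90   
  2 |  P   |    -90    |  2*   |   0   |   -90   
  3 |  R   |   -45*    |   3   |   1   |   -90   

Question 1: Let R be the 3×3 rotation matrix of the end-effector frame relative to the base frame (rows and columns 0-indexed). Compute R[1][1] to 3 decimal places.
0.707

End-effector y-axis (col 1 of R) = (0.7071,0.7071,0.0000)
R[1][1] = 0.7071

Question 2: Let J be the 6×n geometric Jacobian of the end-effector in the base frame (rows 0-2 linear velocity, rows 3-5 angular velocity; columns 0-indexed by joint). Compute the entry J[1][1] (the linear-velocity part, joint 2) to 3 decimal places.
prismatic axis z_1 = (0.7071,-0.7071,0.0000)
J_v[:, 1] = z_1; J_ω[:, 1] = (0,0,0)
entry J[1][1] = -0.7071

-0.707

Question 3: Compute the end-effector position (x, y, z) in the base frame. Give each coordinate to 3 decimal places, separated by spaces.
after link 1: o_1 = (-3.5355, -3.5355, 3.0000)
after link 2: o_2 = (-2.1213, -4.9497, 3.0000)
after link 3: o_3 = (-3.7426, -7.5711, 3.7071)

-3.743 -7.571 3.707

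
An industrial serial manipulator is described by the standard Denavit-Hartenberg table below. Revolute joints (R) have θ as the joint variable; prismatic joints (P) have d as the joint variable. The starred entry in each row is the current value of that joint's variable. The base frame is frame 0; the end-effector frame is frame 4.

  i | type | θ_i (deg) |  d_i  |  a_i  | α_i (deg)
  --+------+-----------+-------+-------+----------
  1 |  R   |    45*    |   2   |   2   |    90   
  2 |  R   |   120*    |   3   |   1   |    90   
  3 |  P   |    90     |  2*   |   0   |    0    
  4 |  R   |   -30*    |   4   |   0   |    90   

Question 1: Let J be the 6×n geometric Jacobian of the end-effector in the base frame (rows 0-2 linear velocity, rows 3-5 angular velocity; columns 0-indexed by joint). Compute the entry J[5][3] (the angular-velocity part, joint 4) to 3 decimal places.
0.500

axis z_3 = (0.6124,0.6124,0.5000); lever o_n−o_3 = (2.4495,2.4495,2.0000)
cross product → J_v[:, 3] = (0.0000,-0.0000,0.0000)
J_ω[:, 3] = z_3
entry J[5][3] = 0.5000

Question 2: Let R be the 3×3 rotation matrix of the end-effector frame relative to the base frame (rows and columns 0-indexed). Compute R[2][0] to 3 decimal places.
0.433

End-effector x-axis (col 0 of R) = (0.4356,-0.7891,0.4330)
R[2][0] = 0.4330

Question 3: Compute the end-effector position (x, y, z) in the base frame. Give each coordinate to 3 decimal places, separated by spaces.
after link 1: o_1 = (1.4142, 1.4142, 2.0000)
after link 2: o_2 = (3.1820, -1.0607, 2.8660)
after link 3: o_3 = (4.4067, 0.1641, 3.8660)
after link 4: o_4 = (6.8562, 2.6136, 5.8660)

6.856 2.614 5.866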